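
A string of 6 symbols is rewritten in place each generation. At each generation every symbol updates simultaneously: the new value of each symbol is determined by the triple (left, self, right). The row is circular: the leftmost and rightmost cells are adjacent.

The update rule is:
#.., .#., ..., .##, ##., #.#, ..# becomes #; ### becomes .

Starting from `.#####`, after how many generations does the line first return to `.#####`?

##...#
.#####

2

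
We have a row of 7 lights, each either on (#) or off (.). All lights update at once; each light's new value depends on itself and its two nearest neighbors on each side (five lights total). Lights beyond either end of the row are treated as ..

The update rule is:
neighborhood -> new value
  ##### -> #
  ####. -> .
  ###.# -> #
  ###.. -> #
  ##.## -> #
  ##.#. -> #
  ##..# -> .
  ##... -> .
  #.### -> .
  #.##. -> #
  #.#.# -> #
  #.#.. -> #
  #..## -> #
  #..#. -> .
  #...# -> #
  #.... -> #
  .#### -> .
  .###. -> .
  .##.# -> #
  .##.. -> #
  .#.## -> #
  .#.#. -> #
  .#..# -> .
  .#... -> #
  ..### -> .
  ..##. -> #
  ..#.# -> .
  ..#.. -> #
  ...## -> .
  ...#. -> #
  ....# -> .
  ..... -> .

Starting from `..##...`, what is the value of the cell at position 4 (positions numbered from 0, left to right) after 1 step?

.

..##.#.
position 4 holds .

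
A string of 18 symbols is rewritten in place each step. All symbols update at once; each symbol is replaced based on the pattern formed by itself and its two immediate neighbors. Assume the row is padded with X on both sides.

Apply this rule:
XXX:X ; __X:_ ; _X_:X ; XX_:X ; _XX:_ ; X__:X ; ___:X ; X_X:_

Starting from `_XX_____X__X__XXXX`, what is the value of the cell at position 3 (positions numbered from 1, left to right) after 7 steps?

__XXXXX_XX_XX__XXX
X__XXXX__X__XX__XX
XX__XXXX_XX__XX__X
XXX__XXX__XX__XX__
XXXX__XXX__XX__XX_
XXXXX__XXX__XX__X_
XXXXXX__XXX__XX_X_
position 3 holds X

X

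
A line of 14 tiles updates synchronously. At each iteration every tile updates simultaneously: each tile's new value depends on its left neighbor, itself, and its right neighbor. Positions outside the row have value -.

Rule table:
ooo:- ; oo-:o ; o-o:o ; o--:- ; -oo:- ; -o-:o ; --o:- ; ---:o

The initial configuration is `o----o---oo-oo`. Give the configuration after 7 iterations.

iteration 1: o-oo-o-o--oo-o
iteration 2: oo-ooooo---ooo
iteration 3: -oo----o-o---o
iteration 4: --o-oo-ooo-o-o
iteration 5: o-oo-oo--ooooo
iteration 6: oo-oo-o------o
iteration 7: -oo-ooo-oooo-o

-oo-ooo-oooo-o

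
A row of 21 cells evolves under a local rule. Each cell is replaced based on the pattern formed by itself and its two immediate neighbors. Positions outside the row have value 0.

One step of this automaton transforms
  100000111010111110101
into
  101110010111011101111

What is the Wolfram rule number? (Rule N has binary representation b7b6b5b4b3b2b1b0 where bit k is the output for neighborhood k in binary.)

position 7: 111 → 1  (bit 7 = 1)
position 8: 110 → 0  (bit 6 = 0)
position 9: 101 → 1  (bit 5 = 1)
position 1: 100 → 0  (bit 4 = 0)
position 6: 011 → 0  (bit 3 = 0)
position 0: 010 → 1  (bit 2 = 1)
position 5: 001 → 0  (bit 1 = 0)
position 2: 000 → 1  (bit 0 = 1)
bits b7..b0 = 10100101 = 165

165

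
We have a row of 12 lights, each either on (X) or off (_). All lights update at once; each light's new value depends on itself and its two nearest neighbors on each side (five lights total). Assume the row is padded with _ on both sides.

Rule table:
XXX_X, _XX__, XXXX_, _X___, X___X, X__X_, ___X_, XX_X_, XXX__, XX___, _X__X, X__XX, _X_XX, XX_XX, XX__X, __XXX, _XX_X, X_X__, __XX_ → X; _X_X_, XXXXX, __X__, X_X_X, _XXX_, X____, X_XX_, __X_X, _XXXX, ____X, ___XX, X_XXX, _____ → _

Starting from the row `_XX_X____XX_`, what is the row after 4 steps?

step 1: _XXXXX___XXX
step 2: _X__XXXX_X_X
step 3: X_XXX_XXX__X
step 4: _X__XX__XXX_

_X__XX__XXX_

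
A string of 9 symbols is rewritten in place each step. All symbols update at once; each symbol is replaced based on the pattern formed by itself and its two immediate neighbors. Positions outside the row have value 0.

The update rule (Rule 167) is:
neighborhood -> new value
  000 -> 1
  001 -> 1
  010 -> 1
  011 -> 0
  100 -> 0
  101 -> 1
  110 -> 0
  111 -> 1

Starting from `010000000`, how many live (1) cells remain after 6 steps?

110111111
001011110
111101100
011010001
100110111
101001010
count of 1: 4

4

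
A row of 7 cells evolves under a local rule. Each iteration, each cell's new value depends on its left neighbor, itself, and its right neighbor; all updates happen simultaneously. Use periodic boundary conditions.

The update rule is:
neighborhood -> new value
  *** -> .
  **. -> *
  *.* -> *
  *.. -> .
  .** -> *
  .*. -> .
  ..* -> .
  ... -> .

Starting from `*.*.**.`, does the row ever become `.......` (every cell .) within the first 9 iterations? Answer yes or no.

yes

.*.****
*.**..*
****..*
...*..*
.......
all cells are . at iteration 5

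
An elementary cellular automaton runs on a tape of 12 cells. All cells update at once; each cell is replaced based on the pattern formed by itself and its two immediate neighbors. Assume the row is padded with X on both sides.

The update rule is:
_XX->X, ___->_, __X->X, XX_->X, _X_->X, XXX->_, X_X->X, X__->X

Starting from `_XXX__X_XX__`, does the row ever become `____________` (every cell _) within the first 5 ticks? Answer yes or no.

no

XX_XXXXXXXXX
_XXX________
XX_XX______X
_XXXXX____XX
XX___XX__XX_
tick 5 is XX___XX__XX_, still not uniform _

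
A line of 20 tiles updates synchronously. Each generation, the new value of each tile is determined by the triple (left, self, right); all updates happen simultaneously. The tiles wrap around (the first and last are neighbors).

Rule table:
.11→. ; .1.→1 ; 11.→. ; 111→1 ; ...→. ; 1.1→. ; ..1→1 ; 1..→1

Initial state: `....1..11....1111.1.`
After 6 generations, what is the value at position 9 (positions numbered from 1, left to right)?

...1111..1..1.11..11
1.1.11.111111...11..
1.1.....1111.1.1..11
..11...1.11..1.111.1
11..1.11...111..1..1
1.111...1.1.1.11111.
position 9 holds 1

1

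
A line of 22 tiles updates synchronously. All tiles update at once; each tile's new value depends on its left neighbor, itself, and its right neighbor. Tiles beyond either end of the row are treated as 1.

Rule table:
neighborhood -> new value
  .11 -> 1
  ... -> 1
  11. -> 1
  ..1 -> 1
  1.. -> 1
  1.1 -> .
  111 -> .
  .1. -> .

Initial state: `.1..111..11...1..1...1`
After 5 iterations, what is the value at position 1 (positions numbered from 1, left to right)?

.

..111.11111111.11.1111
111.1.1......1.11.1...
..1....111111..11..111
11.11111....11111111..
.1.1...111111......111
position 1 holds .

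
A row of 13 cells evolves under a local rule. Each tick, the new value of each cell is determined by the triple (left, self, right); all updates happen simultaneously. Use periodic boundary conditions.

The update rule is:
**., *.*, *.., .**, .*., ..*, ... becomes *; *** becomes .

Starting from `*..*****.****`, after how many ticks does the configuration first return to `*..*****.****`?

2

****...***...
*..*****.****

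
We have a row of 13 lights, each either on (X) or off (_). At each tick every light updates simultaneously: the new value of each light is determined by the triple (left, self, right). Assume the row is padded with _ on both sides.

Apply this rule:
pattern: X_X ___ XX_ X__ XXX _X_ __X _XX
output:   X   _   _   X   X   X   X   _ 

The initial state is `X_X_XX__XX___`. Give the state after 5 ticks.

_XXXX_XXXXX__

XXXX__XX__X__
_XX_XX__XXXX_
X__X__XX_XX_X
XXXXXX__X__XX
_XXXX_XXXXX__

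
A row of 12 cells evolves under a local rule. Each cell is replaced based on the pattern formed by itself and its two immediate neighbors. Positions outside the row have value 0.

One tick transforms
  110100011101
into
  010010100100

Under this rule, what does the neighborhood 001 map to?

1

At position 6 the neighborhood is 001; the next row has 1 there.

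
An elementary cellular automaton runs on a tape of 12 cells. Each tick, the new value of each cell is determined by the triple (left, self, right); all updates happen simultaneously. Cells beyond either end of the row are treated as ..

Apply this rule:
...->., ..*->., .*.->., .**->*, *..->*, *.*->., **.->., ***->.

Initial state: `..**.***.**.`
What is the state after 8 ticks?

.........*..

tick 1: ..*..*...*.*
tick 2: ...*..*.....
tick 3: ....*..*....
tick 4: .....*..*...
tick 5: ......*..*..
tick 6: .......*..*.
tick 7: ........*..*
tick 8: .........*..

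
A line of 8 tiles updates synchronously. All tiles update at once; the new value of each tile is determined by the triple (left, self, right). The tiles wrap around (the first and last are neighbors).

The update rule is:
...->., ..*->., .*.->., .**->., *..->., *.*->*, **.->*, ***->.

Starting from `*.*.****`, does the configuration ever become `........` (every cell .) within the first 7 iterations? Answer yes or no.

iteration 1: **.*....
iteration 2: .**.....
iteration 3: ..*.....
iteration 4: ........
all cells are . at iteration 4

yes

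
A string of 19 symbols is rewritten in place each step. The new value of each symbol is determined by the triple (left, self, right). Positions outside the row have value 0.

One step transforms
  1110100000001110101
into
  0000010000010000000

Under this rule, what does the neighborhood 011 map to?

0

At position 0 the neighborhood is 011; the next row has 0 there.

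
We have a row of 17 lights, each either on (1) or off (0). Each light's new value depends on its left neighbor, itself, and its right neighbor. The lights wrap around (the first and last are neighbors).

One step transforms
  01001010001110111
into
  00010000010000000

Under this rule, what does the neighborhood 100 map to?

At position 2 the neighborhood is 100; the next row has 0 there.

0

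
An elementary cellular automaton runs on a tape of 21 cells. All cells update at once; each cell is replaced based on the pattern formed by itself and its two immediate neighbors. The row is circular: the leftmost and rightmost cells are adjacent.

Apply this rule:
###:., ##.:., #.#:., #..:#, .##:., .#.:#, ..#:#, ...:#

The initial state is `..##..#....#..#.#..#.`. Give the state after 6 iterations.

..##.................

iteration 1: ##..###########.#####
iteration 2: ..##.................
iteration 3: ##..#################
iteration 4: ..##.................  (repeats iteration 2; period 2)
iteration 6: ..##.................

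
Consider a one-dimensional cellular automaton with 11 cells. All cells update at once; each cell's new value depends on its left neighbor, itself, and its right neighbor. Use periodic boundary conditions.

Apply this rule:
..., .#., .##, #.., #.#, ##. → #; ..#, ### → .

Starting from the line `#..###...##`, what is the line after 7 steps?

.#####.#...

##.#.###.#.
######.####
.....###...
####.#.####
...#####...
##.#...####
.#####.#...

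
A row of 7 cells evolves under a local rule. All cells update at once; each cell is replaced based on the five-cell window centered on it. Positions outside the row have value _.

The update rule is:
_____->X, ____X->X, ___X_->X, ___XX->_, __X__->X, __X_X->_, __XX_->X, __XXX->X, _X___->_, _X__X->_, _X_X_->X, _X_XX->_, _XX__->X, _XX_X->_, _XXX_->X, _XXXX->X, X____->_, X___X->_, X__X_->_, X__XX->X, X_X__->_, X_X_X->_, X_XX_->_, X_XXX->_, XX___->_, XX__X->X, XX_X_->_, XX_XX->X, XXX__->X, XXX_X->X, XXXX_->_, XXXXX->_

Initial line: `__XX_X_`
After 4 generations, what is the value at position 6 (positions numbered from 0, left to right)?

X_X____
_X___XX
XX___XX
XX___XX
position 6 holds X

X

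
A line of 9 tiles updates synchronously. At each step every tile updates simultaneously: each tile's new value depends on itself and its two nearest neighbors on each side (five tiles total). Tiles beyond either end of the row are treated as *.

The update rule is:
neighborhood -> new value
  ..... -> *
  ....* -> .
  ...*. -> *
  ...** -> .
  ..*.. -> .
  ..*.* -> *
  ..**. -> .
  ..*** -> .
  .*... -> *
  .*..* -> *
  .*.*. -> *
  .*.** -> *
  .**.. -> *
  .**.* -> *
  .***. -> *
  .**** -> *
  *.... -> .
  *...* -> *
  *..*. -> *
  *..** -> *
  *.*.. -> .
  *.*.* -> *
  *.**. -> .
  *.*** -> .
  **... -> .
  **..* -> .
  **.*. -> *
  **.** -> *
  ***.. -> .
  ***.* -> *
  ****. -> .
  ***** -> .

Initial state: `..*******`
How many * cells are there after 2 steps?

5

step 1: .*.*.....
step 2: ***.*.*..
count of *: 5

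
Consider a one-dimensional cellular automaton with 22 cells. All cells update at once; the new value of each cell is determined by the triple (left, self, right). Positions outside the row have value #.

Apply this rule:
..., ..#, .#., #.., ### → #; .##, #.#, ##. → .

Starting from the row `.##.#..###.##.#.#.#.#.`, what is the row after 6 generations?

.#####.##..########.#.

....###.#.....#.#.#.#.
####.#..#######.#.#.#.
###..###.#####..#.#.#.
##.##.#...###.###.#.#.
#.....####.#...#..#.#.
.#####.##..########.#.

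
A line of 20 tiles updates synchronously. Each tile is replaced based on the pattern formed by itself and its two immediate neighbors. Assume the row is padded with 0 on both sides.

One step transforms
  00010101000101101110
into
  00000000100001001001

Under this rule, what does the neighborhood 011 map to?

1

At position 13 the neighborhood is 011; the next row has 1 there.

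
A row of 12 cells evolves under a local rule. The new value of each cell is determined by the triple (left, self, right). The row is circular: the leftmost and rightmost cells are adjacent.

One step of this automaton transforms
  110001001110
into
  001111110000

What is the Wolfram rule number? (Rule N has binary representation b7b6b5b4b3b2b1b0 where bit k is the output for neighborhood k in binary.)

position 9: 111 → 0  (bit 7 = 0)
position 1: 110 → 0  (bit 6 = 0)
position 11: 101 → 0  (bit 5 = 0)
position 2: 100 → 1  (bit 4 = 1)
position 0: 011 → 0  (bit 3 = 0)
position 5: 010 → 1  (bit 2 = 1)
position 4: 001 → 1  (bit 1 = 1)
position 3: 000 → 1  (bit 0 = 1)
bits b7..b0 = 00010111 = 23

23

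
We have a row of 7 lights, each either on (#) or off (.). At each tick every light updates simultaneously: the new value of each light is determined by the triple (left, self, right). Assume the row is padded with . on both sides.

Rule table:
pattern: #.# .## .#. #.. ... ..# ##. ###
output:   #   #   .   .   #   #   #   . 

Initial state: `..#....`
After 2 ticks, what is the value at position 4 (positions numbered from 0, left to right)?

#

##..###
##.##.#
position 4 holds #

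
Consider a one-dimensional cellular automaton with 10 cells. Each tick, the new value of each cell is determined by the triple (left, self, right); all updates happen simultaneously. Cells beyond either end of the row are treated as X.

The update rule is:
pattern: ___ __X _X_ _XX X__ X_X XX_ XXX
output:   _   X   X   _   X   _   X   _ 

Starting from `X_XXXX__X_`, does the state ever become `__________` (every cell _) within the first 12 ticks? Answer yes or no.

no

tick 1: X____XXXX_
tick 2: XX__X___X_
tick 3: _XXXXX_XX_
tick 4: _____X__X_
tick 5: X___XXXXX_
tick 6: XX_X____X_
tick 7: _X_XX__XX_
tick 8: _X__XXX_X_
tick 9: _XXX__X_X_
tick 10: ___XXXX_X_
tick 11: X_X___X_X_
tick 12: X_XX_XX_X_
tick 12 is X_XX_XX_X_, still not uniform _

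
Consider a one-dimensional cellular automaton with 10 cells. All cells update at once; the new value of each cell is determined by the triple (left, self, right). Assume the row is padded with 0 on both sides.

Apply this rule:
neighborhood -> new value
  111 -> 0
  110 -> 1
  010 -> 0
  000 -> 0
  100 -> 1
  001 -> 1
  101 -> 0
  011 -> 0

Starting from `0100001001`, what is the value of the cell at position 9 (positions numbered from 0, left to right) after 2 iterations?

1

1010010110
0001100011
position 9 holds 1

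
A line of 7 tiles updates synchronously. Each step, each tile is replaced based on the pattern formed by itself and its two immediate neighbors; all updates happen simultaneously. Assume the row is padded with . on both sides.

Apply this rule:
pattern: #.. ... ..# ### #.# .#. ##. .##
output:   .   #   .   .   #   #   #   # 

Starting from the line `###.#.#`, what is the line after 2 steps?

###...#

step 1: #.#####
step 2: ###...#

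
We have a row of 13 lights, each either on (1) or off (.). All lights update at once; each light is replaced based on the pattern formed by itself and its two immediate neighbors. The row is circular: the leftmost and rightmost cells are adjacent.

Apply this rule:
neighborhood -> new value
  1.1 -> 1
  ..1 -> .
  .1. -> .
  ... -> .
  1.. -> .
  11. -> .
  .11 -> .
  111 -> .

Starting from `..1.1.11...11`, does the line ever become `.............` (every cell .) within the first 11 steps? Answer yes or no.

yes

...1.1.......
....1........
.............
all cells are . at step 3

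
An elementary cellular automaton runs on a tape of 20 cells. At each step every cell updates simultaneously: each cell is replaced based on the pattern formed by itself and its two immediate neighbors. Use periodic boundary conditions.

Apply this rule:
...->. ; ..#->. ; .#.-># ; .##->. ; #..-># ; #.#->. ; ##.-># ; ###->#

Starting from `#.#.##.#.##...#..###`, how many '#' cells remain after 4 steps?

step 1: #.#..#.#..##..##..##
step 2: #.##.#.##..##..##..#
step 3: #..#.#..##..##..##..
step 4: ##.#.##..##..##..##.
count of #: 11

11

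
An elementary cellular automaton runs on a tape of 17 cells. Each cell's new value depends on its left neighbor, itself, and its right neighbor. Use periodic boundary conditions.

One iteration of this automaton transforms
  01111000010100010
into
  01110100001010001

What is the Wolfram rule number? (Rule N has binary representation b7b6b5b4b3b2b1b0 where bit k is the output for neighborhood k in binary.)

184

position 2: 111 → 1  (bit 7 = 1)
position 4: 110 → 0  (bit 6 = 0)
position 10: 101 → 1  (bit 5 = 1)
position 5: 100 → 1  (bit 4 = 1)
position 1: 011 → 1  (bit 3 = 1)
position 9: 010 → 0  (bit 2 = 0)
position 0: 001 → 0  (bit 1 = 0)
position 6: 000 → 0  (bit 0 = 0)
bits b7..b0 = 10111000 = 184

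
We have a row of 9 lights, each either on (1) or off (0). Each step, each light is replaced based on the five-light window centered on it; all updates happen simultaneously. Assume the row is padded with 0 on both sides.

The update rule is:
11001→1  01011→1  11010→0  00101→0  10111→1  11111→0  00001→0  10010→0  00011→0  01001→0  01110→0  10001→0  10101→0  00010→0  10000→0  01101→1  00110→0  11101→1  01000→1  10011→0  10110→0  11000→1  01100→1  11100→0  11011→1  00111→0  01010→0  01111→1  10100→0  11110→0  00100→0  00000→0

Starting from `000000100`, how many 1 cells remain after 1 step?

step 1: 000000010
count of 1: 1

1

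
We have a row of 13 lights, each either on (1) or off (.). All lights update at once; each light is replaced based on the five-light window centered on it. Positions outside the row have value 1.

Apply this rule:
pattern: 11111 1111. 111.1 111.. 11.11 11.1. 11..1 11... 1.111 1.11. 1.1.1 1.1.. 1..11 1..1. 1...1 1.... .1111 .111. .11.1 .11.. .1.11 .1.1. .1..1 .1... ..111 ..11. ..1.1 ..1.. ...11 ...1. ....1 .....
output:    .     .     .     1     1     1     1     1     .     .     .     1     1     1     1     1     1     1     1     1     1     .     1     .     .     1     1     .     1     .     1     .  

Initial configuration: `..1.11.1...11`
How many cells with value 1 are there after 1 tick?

10

1111.111.11.1
count of 1: 10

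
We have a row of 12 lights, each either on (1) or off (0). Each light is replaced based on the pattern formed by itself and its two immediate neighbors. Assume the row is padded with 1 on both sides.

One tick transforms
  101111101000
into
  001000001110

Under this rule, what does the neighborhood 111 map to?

0

At position 3 the neighborhood is 111; the next row has 0 there.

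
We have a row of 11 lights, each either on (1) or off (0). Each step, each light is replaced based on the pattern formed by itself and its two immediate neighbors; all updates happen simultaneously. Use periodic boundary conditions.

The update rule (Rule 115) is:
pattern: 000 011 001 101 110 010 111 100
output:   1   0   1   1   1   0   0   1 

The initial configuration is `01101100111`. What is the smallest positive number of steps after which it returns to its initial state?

step 1: 10110111001
step 2: 11011001110
step 3: 01101110011
step 4: 10110011101
step 5: 11011100110
step 6: 01100111011
step 7: 10111001101
step 8: 11001110110
step 9: 01110011011
step 10: 10011101101
step 11: 11100110110
step 12: 00111011011
step 13: 11001101101
step 14: 01110110110
step 15: 10011011011
step 16: 11101101100
step 17: 00110110111
step 18: 11011011001
step 19: 01101101110
step 20: 10110110011
step 21: 11011011100
step 22: 01101100111

22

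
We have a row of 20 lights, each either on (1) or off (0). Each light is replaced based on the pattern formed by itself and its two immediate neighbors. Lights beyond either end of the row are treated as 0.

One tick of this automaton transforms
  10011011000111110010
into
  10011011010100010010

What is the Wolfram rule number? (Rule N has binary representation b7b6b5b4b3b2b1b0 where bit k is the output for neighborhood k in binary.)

position 12: 111 → 0  (bit 7 = 0)
position 4: 110 → 1  (bit 6 = 1)
position 5: 101 → 0  (bit 5 = 0)
position 1: 100 → 0  (bit 4 = 0)
position 3: 011 → 1  (bit 3 = 1)
position 0: 010 → 1  (bit 2 = 1)
position 2: 001 → 0  (bit 1 = 0)
position 9: 000 → 1  (bit 0 = 1)
bits b7..b0 = 01001101 = 77

77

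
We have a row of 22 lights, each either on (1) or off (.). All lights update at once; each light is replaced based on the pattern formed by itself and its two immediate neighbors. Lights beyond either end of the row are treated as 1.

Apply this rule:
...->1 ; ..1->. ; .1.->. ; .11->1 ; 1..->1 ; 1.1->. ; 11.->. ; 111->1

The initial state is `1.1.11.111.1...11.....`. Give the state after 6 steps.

.1..11.....1....1.11..

step 1: ....1..11...11.1.1111.
step 2: 111..1.1.11.1....111..
step 3: 11.1.....1...111.11.1.
step 4: 1...1111..11.11..1....
step 5: .11.111.1.1..1.1..111.
step 6: .1..11.....1....1.11..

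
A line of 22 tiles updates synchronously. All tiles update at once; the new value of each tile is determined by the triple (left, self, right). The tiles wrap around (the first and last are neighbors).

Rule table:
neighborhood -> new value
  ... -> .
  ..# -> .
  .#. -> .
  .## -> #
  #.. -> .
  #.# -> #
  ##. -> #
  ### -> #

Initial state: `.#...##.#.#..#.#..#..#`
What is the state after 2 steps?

#....###.#....#.......
.....####.............

.....####.............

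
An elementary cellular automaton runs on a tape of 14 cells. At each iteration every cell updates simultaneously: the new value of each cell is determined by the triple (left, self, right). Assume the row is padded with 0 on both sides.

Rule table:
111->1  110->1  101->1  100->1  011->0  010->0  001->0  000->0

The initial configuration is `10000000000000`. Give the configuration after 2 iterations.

01000000000000
00100000000000

00100000000000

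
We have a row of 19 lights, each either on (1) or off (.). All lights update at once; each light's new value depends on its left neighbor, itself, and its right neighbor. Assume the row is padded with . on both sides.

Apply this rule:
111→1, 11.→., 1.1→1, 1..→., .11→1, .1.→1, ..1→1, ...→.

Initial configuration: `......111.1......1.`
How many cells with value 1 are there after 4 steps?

.....111.11.....11.
....111.11.....11..
...111.11.....11...
..111.11.....11....
count of 1: 7

7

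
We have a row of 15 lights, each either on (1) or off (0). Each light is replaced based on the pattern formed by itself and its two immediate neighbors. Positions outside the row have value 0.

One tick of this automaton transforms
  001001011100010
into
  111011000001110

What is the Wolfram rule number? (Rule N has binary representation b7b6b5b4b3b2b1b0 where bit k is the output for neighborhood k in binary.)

position 8: 111 → 0  (bit 7 = 0)
position 9: 110 → 0  (bit 6 = 0)
position 6: 101 → 0  (bit 5 = 0)
position 3: 100 → 0  (bit 4 = 0)
position 7: 011 → 0  (bit 3 = 0)
position 2: 010 → 1  (bit 2 = 1)
position 1: 001 → 1  (bit 1 = 1)
position 0: 000 → 1  (bit 0 = 1)
bits b7..b0 = 00000111 = 7

7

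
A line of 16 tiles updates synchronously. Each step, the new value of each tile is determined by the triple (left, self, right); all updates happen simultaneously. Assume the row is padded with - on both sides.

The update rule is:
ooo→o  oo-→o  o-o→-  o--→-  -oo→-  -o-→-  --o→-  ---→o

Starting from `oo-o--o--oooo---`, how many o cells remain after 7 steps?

9

-o--------ooo-oo
---oooooo--oo--o
oo--ooooo---o---
-o---oooo-o---oo
---o--ooo---o--o
oo-----oo-o-----
-o-ooo--o---oooo
count of o: 9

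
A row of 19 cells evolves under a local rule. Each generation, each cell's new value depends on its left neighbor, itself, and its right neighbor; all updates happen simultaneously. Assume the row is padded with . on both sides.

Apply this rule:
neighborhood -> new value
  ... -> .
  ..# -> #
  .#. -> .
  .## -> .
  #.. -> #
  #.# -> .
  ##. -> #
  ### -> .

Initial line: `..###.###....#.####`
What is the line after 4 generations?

..#.#.....#.##.....

.#..#...##..#.....#
#.##.#.#.###.#...#.
...#.......#..#.#.#
..#.#.....#.##.....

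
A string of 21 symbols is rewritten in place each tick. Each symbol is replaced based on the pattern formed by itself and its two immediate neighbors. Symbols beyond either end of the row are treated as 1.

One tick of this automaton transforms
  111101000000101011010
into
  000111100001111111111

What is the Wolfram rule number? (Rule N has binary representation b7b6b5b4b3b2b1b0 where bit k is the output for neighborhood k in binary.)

126

position 0: 111 → 0  (bit 7 = 0)
position 3: 110 → 1  (bit 6 = 1)
position 4: 101 → 1  (bit 5 = 1)
position 6: 100 → 1  (bit 4 = 1)
position 16: 011 → 1  (bit 3 = 1)
position 5: 010 → 1  (bit 2 = 1)
position 11: 001 → 1  (bit 1 = 1)
position 7: 000 → 0  (bit 0 = 0)
bits b7..b0 = 01111110 = 126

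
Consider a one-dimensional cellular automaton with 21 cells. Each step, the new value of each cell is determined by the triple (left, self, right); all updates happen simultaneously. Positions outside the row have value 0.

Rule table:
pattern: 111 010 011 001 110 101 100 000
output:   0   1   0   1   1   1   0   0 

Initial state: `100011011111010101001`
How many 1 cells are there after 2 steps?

100101100001111111011
101110100010000001101
count of 1: 9

9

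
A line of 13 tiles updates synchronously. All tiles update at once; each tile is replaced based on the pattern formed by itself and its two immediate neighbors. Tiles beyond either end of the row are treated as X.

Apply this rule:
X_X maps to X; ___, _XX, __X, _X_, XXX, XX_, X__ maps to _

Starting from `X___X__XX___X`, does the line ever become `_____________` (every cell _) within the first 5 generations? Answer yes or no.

_____________
all cells are _ at generation 1

yes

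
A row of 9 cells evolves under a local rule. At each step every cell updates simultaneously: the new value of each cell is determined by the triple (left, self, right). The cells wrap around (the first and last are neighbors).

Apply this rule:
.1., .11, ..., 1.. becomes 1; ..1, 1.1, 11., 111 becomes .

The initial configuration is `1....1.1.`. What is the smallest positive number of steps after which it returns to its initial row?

step 1: 1111.1.1.
step 2: 1....1.1.

2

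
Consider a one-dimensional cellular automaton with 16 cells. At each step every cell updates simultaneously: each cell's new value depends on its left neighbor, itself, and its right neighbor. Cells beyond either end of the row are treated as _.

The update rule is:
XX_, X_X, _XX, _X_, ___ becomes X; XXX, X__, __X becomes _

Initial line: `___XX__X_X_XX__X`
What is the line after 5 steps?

XXXXX__X____X__X

step 1: XX_XX__XXXXXX__X
step 2: XXXXX__X____X__X
step 3: X___X__X_XX_X__X
step 4: X_X_X__XXXXXX__X
step 5: XXXXX__X____X__X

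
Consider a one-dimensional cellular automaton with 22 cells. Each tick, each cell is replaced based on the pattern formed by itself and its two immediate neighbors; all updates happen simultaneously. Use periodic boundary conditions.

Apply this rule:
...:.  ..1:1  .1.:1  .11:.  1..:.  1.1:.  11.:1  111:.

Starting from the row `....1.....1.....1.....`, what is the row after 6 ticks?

1.1.1.1.1.1.1.1.1...1.

...11....11....11.....
..1.1...1.1...1.1.....
.11.1..11.1..11.1.....
1.1.1.1.1.1.1.1.1.....
1.1.1.1.1.1.1.1.1....1
1.1.1.1.1.1.1.1.1...1.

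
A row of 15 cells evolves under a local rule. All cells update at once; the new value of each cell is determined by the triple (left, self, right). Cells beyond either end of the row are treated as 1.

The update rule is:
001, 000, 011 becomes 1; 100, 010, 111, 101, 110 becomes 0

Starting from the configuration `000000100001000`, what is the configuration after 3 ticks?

011111001110011
010000011000110
000111110011100

000111110011100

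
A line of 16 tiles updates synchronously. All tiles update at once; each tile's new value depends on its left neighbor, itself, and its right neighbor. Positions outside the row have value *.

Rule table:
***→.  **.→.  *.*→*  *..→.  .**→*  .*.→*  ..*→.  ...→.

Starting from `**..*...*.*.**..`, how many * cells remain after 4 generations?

....*...*****...
....*...*.......
....*...*.......  (fixed point — unchanged through generation 4)
count of *: 2

2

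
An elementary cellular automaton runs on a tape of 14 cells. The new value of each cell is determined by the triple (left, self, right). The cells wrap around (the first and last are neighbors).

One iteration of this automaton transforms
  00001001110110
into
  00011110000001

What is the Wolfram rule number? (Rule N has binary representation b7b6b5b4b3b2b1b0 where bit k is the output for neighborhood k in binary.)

position 8: 111 → 0  (bit 7 = 0)
position 9: 110 → 0  (bit 6 = 0)
position 10: 101 → 0  (bit 5 = 0)
position 5: 100 → 1  (bit 4 = 1)
position 7: 011 → 0  (bit 3 = 0)
position 4: 010 → 1  (bit 2 = 1)
position 3: 001 → 1  (bit 1 = 1)
position 0: 000 → 0  (bit 0 = 0)
bits b7..b0 = 00010110 = 22

22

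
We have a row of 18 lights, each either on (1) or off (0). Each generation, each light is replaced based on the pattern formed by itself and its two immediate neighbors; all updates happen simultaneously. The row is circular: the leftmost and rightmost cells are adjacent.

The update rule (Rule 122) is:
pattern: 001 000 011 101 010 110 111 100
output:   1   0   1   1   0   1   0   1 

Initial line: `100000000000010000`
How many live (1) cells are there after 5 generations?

010000000000101001
101000000001010110
010100000010101111
101010000101011001
110101001010111111
count of 1: 12

12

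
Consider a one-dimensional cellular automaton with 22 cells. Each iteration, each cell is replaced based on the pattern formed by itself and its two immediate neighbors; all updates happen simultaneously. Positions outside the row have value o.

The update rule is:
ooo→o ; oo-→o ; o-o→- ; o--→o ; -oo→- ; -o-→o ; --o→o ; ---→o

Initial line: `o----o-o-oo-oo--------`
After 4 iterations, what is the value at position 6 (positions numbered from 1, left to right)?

o

iteration 1: oooooo-o--o--ooooooooo
iteration 2: oooooo-oooooo-oooooooo
iteration 3: oooooo--ooooo--ooooooo
iteration 4: oooooooo-oooooo-oooooo
position 6 holds o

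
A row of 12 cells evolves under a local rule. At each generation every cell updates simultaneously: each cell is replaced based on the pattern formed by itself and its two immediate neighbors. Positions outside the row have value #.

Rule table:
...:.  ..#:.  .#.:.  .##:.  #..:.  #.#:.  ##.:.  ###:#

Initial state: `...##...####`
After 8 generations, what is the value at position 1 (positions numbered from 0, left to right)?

.........###
..........##
...........#
............
............  (fixed point — unchanged through generation 8)
position 1 holds .

.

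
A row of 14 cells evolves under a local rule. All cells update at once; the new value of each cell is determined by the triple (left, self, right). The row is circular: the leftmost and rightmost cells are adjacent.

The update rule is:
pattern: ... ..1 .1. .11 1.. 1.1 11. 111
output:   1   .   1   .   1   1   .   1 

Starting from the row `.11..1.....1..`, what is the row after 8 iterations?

...1.11111.111
11.11.111.1.1.
..1..1.1.11111
1.11.1111.111.
11..1.11.1.1.1
1.1.11..11111.
1111..1..111.1
111.1.11..1.1.

111.1.11..1.1.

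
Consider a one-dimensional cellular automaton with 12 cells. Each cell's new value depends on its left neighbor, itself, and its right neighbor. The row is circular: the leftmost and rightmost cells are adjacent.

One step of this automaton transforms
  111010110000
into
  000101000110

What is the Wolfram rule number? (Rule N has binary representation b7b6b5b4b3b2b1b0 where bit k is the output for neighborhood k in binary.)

33

position 1: 111 → 0  (bit 7 = 0)
position 2: 110 → 0  (bit 6 = 0)
position 3: 101 → 1  (bit 5 = 1)
position 8: 100 → 0  (bit 4 = 0)
position 0: 011 → 0  (bit 3 = 0)
position 4: 010 → 0  (bit 2 = 0)
position 11: 001 → 0  (bit 1 = 0)
position 9: 000 → 1  (bit 0 = 1)
bits b7..b0 = 00100001 = 33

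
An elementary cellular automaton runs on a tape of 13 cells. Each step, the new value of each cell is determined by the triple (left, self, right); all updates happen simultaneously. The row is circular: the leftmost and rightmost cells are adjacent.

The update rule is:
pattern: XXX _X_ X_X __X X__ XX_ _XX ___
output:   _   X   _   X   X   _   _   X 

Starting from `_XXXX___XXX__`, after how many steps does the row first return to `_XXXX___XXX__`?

X____XXX___XX
_XXXX___XXX__

2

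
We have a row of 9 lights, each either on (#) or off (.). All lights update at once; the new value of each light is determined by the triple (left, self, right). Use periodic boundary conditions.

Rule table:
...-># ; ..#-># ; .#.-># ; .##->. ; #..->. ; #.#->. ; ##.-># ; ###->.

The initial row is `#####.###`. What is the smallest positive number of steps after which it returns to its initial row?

2

....#....
#####.###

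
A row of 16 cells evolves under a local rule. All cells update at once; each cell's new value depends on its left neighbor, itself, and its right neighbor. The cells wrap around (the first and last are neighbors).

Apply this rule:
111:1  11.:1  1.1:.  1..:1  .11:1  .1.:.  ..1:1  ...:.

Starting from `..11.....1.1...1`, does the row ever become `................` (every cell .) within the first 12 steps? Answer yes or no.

11111...1...1.1.
111111.1.1.1....
111111......1..1
1111111....1.111
11111111..1..111
1111111111.11111
1111111111.11111  (fixed point — unchanged through step 12)
step 12 is 1111111111.11111, still not uniform .

no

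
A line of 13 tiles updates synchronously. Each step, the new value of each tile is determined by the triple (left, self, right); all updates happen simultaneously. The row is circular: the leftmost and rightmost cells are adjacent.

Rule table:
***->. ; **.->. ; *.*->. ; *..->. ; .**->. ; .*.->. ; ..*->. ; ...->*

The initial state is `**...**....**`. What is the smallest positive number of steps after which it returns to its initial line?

step 1: ...*....**...
step 2: **...**....**

2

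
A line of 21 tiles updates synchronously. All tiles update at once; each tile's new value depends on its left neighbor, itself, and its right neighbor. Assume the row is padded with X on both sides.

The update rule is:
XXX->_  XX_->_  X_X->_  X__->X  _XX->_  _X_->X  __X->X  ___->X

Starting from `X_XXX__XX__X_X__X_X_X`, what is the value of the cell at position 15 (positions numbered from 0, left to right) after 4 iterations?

iteration 1: _____XX__XXX_XXXX_X__
iteration 2: XXXXX__XX_________XXX
iteration 3: _____XX__XXXXXXXXX___
iteration 4: XXXXX__XX_________XXX
position 15 holds _

_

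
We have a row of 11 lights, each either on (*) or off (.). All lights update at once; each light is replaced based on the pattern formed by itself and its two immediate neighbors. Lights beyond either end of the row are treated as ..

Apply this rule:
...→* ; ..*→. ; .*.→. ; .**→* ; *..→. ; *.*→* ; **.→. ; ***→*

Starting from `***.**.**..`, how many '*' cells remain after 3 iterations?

**.**.**..*
*.**.**....
.**.**..***
count of *: 7

7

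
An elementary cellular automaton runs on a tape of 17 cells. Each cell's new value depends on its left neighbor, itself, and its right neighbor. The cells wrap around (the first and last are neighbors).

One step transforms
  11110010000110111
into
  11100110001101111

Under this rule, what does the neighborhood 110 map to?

At position 3 the neighborhood is 110; the next row has 0 there.

0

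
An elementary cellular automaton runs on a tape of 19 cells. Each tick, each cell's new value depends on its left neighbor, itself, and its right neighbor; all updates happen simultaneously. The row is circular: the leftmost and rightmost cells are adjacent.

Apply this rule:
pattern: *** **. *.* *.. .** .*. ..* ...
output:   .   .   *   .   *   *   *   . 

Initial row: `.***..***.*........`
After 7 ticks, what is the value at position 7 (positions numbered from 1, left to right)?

.

**...**..**........
*...**..**........*
...**..**........**
..**..**........**.
.**..**........**..
**..**........**...
*..**........**...*
position 7 holds .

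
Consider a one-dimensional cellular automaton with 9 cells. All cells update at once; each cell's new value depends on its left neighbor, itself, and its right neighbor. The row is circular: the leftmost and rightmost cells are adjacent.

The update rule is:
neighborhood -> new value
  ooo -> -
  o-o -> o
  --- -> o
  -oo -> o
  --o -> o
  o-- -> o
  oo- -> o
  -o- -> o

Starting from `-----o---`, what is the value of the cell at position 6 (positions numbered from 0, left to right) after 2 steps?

-

ooooooooo
---------
position 6 holds -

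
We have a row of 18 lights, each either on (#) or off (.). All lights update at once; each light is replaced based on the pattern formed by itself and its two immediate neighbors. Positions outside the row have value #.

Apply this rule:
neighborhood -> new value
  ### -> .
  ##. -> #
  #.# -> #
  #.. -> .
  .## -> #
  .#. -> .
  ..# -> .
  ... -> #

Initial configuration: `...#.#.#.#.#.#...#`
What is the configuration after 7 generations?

#.....#####..###..

generation 1: .#..#.#.#.#.#..#.#
generation 2: #....#.#.#.#....##
generation 3: #.##..#.#.#..##.#.
generation 4: ####...#.#...###.#
generation 5: ...#.#..#..#.#.###
generation 6: .#..#.......#.##..
generation 7: #.....#####..###..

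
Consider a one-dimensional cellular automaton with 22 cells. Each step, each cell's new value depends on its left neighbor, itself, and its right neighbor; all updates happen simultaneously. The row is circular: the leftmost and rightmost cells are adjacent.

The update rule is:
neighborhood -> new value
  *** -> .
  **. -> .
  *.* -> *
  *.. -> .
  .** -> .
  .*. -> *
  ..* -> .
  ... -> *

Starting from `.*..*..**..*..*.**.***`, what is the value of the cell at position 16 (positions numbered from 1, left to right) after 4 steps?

.

step 1: **..*......*..**..*...
step 2: ....*.****.*......*.*.
step 3: ***.**....**.****.***.
step 4: ...*...**...*....*...*
position 16 holds .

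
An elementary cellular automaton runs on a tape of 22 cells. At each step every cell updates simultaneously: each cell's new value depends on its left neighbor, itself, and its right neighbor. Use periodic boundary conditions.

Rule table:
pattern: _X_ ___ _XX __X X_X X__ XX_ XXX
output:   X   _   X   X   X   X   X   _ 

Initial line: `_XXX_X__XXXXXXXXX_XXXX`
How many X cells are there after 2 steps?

step 1: XX_XXXXXX_______XXX__X
step 2: _XXX____XX_____XX_XXXX
count of X: 11

11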